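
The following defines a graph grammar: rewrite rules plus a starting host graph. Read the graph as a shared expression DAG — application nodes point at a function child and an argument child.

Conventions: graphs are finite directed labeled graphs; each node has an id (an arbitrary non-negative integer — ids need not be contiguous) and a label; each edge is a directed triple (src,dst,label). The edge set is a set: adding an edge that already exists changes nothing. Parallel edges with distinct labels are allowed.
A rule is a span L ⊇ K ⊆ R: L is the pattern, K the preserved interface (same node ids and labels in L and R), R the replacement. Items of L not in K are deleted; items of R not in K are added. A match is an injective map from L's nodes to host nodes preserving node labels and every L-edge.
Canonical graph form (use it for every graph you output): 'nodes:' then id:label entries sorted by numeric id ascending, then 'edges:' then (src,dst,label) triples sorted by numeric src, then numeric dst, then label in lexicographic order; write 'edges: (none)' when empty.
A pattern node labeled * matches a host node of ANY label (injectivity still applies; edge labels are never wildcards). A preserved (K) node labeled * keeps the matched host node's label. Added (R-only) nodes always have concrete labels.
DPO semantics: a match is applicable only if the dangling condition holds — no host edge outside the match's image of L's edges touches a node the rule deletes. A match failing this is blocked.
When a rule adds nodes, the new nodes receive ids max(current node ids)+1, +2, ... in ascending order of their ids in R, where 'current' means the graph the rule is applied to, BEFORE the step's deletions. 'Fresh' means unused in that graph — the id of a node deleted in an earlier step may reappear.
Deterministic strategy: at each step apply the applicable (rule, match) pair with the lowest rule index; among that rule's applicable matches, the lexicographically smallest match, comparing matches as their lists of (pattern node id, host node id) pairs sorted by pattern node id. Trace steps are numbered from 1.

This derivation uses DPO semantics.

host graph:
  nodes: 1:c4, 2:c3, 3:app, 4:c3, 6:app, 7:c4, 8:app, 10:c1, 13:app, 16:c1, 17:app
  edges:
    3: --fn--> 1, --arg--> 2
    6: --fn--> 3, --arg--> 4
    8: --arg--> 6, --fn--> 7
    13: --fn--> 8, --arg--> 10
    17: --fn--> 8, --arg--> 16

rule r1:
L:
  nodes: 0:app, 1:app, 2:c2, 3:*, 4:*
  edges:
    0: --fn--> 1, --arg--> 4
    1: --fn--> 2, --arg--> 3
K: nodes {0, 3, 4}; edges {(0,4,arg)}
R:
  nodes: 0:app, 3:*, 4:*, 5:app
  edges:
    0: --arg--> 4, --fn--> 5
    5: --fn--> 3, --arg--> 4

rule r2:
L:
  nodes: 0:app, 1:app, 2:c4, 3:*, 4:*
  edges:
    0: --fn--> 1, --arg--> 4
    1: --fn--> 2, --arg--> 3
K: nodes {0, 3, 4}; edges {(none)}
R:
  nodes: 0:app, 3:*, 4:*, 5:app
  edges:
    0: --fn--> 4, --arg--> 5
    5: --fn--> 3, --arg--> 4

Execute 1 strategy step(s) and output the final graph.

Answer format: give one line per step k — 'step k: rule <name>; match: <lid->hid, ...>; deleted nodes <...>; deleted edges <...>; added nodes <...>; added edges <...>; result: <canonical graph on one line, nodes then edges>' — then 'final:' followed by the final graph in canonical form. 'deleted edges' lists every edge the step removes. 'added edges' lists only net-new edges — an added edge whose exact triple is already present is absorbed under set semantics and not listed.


step 1: rule r2; match: 0->6, 1->3, 2->1, 3->2, 4->4; deleted nodes 1, 3; deleted edges (3,1,fn); (3,2,arg); (6,3,fn); (6,4,arg); added nodes 18; added edges (6,4,fn); (6,18,arg); (18,2,fn); (18,4,arg); result: nodes: 2:c3, 4:c3, 6:app, 7:c4, 8:app, 10:c1, 13:app, 16:c1, 17:app, 18:app edges: (6,4,fn); (6,18,arg); (8,6,arg); (8,7,fn); (13,8,fn); (13,10,arg); (17,8,fn); (17,16,arg); (18,2,fn); (18,4,arg)
final:
nodes: 2:c3, 4:c3, 6:app, 7:c4, 8:app, 10:c1, 13:app, 16:c1, 17:app, 18:app
edges: (6,4,fn); (6,18,arg); (8,6,arg); (8,7,fn); (13,8,fn); (13,10,arg); (17,8,fn); (17,16,arg); (18,2,fn); (18,4,arg)


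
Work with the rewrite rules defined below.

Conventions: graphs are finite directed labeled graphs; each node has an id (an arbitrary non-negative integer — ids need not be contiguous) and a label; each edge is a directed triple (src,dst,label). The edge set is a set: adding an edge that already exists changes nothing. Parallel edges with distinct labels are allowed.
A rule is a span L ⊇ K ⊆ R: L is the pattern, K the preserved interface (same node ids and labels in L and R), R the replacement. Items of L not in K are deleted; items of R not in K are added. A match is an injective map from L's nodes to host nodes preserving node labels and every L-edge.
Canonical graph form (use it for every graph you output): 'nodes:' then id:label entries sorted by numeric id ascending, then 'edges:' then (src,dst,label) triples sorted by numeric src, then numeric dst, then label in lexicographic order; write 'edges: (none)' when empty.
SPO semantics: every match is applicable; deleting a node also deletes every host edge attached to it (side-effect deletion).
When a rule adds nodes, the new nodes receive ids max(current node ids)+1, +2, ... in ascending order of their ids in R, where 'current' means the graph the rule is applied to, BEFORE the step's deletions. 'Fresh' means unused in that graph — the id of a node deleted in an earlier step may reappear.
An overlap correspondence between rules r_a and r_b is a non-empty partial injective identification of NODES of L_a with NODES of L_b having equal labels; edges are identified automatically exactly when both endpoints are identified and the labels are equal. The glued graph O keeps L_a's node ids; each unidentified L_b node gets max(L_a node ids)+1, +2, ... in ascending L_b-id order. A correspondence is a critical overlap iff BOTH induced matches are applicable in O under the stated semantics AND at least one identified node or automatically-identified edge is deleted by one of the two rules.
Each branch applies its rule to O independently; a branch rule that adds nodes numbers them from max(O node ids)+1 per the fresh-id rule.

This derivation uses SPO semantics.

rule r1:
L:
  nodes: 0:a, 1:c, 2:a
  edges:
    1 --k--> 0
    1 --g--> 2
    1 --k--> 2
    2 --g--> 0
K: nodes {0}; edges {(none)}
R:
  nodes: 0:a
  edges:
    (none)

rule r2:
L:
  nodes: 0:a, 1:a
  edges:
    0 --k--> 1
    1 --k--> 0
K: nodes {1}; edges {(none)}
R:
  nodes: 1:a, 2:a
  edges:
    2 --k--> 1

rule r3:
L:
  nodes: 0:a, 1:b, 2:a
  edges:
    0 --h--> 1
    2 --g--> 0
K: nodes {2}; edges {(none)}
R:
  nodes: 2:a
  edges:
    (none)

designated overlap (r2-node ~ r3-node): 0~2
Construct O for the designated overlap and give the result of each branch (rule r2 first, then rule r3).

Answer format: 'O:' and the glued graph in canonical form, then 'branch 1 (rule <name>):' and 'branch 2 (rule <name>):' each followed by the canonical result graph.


O:
nodes: 0:a, 1:a, 2:a, 3:b
edges: (0,1,k); (0,2,g); (1,0,k); (2,3,h)
branch 1 (rule r2):
nodes: 1:a, 2:a, 3:b, 4:a
edges: (2,3,h); (4,1,k)
branch 2 (rule r3):
nodes: 0:a, 1:a
edges: (0,1,k); (1,0,k)


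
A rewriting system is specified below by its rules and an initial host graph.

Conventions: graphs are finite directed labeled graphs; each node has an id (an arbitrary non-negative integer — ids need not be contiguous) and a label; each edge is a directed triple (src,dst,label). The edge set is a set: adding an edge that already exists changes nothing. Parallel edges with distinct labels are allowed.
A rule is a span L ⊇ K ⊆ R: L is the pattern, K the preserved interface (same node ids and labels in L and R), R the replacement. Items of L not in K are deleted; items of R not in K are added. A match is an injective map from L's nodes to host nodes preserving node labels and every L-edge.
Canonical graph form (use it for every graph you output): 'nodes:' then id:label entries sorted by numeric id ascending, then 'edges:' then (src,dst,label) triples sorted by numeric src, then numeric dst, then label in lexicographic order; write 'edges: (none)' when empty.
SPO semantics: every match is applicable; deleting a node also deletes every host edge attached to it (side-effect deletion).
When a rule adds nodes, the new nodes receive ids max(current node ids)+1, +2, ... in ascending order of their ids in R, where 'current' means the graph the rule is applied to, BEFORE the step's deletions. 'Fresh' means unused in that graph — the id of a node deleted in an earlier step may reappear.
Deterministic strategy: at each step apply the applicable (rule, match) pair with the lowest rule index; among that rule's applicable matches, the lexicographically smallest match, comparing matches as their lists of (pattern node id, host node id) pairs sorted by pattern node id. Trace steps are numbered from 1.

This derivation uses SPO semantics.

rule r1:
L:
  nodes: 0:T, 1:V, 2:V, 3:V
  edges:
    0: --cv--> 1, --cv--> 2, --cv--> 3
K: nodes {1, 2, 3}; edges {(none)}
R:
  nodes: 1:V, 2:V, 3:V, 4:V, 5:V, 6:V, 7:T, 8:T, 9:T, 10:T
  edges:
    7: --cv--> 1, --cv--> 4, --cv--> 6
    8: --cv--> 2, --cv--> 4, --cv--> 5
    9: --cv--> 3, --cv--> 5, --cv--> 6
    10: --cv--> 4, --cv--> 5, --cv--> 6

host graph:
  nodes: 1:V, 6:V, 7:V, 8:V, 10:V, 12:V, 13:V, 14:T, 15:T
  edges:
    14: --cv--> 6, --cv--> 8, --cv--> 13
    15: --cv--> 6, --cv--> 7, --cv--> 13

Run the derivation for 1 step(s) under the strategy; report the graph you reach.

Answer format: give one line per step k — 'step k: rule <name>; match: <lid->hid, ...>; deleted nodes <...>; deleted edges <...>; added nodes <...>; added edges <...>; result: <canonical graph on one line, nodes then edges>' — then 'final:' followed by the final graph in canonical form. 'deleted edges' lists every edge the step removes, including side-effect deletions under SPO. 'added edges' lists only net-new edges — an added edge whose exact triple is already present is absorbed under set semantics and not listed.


step 1: rule r1; match: 0->14, 1->6, 2->8, 3->13; deleted nodes 14; deleted edges (14,6,cv); (14,8,cv); (14,13,cv); added nodes 16, 17, 18, 19, 20, 21, 22; added edges (19,6,cv); (19,16,cv); (19,18,cv); (20,8,cv); (20,16,cv); (20,17,cv); (21,13,cv); (21,17,cv); (21,18,cv); (22,16,cv); (22,17,cv); (22,18,cv); result: nodes: 1:V, 6:V, 7:V, 8:V, 10:V, 12:V, 13:V, 15:T, 16:V, 17:V, 18:V, 19:T, 20:T, 21:T, 22:T edges: (15,6,cv); (15,7,cv); (15,13,cv); (19,6,cv); (19,16,cv); (19,18,cv); (20,8,cv); (20,16,cv); (20,17,cv); (21,13,cv); (21,17,cv); (21,18,cv); (22,16,cv); (22,17,cv); (22,18,cv)
final:
nodes: 1:V, 6:V, 7:V, 8:V, 10:V, 12:V, 13:V, 15:T, 16:V, 17:V, 18:V, 19:T, 20:T, 21:T, 22:T
edges: (15,6,cv); (15,7,cv); (15,13,cv); (19,6,cv); (19,16,cv); (19,18,cv); (20,8,cv); (20,16,cv); (20,17,cv); (21,13,cv); (21,17,cv); (21,18,cv); (22,16,cv); (22,17,cv); (22,18,cv)


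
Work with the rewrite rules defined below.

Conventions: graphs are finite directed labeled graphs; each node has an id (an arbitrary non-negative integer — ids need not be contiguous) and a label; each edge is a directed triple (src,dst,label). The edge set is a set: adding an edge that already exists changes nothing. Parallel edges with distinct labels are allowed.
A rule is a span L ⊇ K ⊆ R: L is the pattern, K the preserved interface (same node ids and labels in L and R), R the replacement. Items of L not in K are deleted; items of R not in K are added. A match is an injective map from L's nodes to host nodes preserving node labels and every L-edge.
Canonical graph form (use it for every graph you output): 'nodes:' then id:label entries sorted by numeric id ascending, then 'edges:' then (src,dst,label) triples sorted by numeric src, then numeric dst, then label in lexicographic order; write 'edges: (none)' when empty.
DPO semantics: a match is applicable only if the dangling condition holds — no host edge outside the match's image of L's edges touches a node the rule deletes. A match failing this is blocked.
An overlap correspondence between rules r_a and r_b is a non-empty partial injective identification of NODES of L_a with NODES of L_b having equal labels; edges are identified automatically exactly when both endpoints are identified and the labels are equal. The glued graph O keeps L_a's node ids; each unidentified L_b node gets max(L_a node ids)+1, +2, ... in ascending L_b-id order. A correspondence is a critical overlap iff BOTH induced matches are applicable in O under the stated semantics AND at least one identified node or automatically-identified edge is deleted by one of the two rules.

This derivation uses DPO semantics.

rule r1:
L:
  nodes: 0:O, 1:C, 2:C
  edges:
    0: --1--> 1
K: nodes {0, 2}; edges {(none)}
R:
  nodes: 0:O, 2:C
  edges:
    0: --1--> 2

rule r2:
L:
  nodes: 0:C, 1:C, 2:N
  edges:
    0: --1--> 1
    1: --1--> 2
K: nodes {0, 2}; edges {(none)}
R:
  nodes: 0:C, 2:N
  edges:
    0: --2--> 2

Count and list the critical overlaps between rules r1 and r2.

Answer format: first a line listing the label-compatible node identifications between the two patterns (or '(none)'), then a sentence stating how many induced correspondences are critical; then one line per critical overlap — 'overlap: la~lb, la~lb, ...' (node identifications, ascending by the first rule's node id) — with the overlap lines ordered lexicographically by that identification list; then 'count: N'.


label-compatible node identifications between L(r1) and L(r2): 1~0, 1~1, 2~0, 2~1
1 of the induced correspondences is a critical overlap of r1 and r2.
overlap: 2~1
count: 1


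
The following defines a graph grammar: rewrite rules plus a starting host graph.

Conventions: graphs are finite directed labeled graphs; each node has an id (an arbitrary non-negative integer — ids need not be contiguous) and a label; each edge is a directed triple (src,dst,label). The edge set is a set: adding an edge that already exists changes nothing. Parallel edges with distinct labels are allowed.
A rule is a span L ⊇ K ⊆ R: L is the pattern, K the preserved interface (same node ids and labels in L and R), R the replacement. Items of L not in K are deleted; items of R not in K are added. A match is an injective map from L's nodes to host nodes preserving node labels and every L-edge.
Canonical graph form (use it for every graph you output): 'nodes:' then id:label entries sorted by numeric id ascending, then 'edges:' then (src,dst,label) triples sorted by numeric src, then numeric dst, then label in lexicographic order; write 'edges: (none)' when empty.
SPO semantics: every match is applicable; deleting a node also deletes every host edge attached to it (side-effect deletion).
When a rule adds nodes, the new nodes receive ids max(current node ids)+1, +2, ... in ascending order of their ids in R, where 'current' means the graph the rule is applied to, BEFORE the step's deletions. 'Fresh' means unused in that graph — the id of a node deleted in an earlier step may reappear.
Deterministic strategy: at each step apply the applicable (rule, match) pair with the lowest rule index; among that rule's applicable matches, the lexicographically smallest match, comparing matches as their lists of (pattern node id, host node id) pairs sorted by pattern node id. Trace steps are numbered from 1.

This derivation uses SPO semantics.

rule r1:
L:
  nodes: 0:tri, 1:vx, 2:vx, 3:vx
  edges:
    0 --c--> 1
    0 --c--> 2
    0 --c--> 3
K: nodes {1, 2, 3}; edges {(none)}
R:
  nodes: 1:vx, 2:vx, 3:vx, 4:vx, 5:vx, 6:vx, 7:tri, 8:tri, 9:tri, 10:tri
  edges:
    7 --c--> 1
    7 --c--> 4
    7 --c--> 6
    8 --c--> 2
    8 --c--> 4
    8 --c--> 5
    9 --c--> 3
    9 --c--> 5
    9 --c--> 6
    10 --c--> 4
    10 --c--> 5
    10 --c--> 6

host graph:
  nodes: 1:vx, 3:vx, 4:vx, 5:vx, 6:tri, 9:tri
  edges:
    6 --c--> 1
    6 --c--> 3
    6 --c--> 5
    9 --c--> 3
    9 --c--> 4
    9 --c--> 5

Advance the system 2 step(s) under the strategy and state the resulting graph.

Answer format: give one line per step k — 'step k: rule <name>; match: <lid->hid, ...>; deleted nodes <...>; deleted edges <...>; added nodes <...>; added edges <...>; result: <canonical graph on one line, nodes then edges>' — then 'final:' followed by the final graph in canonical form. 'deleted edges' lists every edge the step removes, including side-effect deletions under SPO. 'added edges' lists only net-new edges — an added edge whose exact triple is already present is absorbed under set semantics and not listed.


step 1: rule r1; match: 0->6, 1->1, 2->3, 3->5; deleted nodes 6; deleted edges (6,1,c); (6,3,c); (6,5,c); added nodes 10, 11, 12, 13, 14, 15, 16; added edges (13,1,c); (13,10,c); (13,12,c); (14,3,c); (14,10,c); (14,11,c); (15,5,c); (15,11,c); (15,12,c); (16,10,c); (16,11,c); (16,12,c); result: nodes: 1:vx, 3:vx, 4:vx, 5:vx, 9:tri, 10:vx, 11:vx, 12:vx, 13:tri, 14:tri, 15:tri, 16:tri edges: (9,3,c); (9,4,c); (9,5,c); (13,1,c); (13,10,c); (13,12,c); (14,3,c); (14,10,c); (14,11,c); (15,5,c); (15,11,c); (15,12,c); (16,10,c); (16,11,c); (16,12,c)
step 2: rule r1; match: 0->9, 1->3, 2->4, 3->5; deleted nodes 9; deleted edges (9,3,c); (9,4,c); (9,5,c); added nodes 17, 18, 19, 20, 21, 22, 23; added edges (20,3,c); (20,17,c); (20,19,c); (21,4,c); (21,17,c); (21,18,c); (22,5,c); (22,18,c); (22,19,c); (23,17,c); (23,18,c); (23,19,c); result: nodes: 1:vx, 3:vx, 4:vx, 5:vx, 10:vx, 11:vx, 12:vx, 13:tri, 14:tri, 15:tri, 16:tri, 17:vx, 18:vx, 19:vx, 20:tri, 21:tri, 22:tri, 23:tri edges: (13,1,c); (13,10,c); (13,12,c); (14,3,c); (14,10,c); (14,11,c); (15,5,c); (15,11,c); (15,12,c); (16,10,c); (16,11,c); (16,12,c); (20,3,c); (20,17,c); (20,19,c); (21,4,c); (21,17,c); (21,18,c); (22,5,c); (22,18,c); (22,19,c); (23,17,c); (23,18,c); (23,19,c)
final:
nodes: 1:vx, 3:vx, 4:vx, 5:vx, 10:vx, 11:vx, 12:vx, 13:tri, 14:tri, 15:tri, 16:tri, 17:vx, 18:vx, 19:vx, 20:tri, 21:tri, 22:tri, 23:tri
edges: (13,1,c); (13,10,c); (13,12,c); (14,3,c); (14,10,c); (14,11,c); (15,5,c); (15,11,c); (15,12,c); (16,10,c); (16,11,c); (16,12,c); (20,3,c); (20,17,c); (20,19,c); (21,4,c); (21,17,c); (21,18,c); (22,5,c); (22,18,c); (22,19,c); (23,17,c); (23,18,c); (23,19,c)


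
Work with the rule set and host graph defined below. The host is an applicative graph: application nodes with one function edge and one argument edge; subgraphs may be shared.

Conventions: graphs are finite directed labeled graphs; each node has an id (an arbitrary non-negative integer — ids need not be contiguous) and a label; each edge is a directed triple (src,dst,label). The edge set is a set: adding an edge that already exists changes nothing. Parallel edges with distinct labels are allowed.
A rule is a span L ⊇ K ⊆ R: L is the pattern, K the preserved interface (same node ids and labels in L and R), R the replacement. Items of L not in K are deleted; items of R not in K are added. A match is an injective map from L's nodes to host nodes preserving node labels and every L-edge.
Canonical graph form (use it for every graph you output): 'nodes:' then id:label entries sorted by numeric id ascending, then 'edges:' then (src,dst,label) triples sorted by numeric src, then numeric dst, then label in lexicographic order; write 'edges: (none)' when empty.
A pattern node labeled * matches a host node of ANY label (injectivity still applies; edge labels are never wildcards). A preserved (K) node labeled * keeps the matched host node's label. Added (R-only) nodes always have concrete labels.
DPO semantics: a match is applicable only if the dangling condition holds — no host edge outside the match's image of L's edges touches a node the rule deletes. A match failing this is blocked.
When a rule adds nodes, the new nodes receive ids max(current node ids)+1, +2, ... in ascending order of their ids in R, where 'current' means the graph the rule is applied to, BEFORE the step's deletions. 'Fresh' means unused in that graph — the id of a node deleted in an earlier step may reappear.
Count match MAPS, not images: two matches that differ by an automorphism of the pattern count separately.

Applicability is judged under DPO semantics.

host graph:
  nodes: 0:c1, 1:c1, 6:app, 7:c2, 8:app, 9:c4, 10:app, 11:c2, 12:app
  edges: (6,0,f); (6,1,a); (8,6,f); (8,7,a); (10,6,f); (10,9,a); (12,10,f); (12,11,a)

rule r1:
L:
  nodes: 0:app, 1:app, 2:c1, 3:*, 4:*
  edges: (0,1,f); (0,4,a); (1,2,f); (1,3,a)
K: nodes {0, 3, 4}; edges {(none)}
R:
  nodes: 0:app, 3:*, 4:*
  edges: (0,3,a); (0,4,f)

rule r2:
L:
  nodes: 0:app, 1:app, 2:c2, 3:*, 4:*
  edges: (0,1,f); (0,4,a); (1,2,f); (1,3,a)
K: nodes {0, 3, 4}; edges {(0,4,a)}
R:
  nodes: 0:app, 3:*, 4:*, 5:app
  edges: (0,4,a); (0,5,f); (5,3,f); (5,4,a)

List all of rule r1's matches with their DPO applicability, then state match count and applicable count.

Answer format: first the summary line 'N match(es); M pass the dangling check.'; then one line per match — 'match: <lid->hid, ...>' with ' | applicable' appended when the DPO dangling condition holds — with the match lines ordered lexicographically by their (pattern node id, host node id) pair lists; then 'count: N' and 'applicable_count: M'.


2 match(es); 0 pass the dangling check.
match: 0->8, 1->6, 2->0, 3->1, 4->7
match: 0->10, 1->6, 2->0, 3->1, 4->9
count: 2
applicable_count: 0


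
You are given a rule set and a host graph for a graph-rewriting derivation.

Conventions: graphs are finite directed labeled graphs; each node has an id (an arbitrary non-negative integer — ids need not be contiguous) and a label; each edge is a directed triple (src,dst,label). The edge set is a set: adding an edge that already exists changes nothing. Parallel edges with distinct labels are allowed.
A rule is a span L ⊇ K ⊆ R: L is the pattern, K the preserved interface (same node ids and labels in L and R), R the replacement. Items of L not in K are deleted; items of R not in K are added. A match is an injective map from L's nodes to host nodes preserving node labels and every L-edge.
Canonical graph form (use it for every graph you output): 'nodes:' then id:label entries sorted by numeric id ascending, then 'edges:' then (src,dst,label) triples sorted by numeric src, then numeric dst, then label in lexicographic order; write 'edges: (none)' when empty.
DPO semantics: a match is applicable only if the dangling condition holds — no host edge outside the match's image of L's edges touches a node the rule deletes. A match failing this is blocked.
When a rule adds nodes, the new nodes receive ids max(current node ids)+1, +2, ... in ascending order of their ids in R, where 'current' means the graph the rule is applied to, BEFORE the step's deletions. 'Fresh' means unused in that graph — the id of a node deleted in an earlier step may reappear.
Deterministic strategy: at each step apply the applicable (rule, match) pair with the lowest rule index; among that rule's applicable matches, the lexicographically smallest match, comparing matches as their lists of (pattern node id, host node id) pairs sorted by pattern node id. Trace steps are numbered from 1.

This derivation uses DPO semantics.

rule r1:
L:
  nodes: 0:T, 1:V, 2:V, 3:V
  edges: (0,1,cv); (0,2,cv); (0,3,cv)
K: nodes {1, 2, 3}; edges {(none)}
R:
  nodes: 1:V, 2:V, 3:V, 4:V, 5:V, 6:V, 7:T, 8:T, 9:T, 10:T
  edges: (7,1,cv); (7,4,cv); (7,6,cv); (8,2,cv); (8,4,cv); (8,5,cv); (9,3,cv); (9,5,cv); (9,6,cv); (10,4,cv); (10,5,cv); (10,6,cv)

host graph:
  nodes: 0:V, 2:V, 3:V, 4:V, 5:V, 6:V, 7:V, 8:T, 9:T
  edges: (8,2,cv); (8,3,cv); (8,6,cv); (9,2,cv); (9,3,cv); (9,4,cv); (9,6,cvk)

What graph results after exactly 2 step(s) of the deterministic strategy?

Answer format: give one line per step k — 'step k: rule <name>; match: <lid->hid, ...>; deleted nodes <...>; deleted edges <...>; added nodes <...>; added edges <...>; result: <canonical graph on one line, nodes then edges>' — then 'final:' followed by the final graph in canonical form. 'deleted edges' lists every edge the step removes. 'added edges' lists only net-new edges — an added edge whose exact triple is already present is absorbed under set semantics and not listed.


step 1: rule r1; match: 0->8, 1->2, 2->3, 3->6; deleted nodes 8; deleted edges (8,2,cv); (8,3,cv); (8,6,cv); added nodes 10, 11, 12, 13, 14, 15, 16; added edges (13,2,cv); (13,10,cv); (13,12,cv); (14,3,cv); (14,10,cv); (14,11,cv); (15,6,cv); (15,11,cv); (15,12,cv); (16,10,cv); (16,11,cv); (16,12,cv); result: nodes: 0:V, 2:V, 3:V, 4:V, 5:V, 6:V, 7:V, 9:T, 10:V, 11:V, 12:V, 13:T, 14:T, 15:T, 16:T edges: (9,2,cv); (9,3,cv); (9,4,cv); (9,6,cvk); (13,2,cv); (13,10,cv); (13,12,cv); (14,3,cv); (14,10,cv); (14,11,cv); (15,6,cv); (15,11,cv); (15,12,cv); (16,10,cv); (16,11,cv); (16,12,cv)
step 2: rule r1; match: 0->13, 1->2, 2->10, 3->12; deleted nodes 13; deleted edges (13,2,cv); (13,10,cv); (13,12,cv); added nodes 17, 18, 19, 20, 21, 22, 23; added edges (20,2,cv); (20,17,cv); (20,19,cv); (21,10,cv); (21,17,cv); (21,18,cv); (22,12,cv); (22,18,cv); (22,19,cv); (23,17,cv); (23,18,cv); (23,19,cv); result: nodes: 0:V, 2:V, 3:V, 4:V, 5:V, 6:V, 7:V, 9:T, 10:V, 11:V, 12:V, 14:T, 15:T, 16:T, 17:V, 18:V, 19:V, 20:T, 21:T, 22:T, 23:T edges: (9,2,cv); (9,3,cv); (9,4,cv); (9,6,cvk); (14,3,cv); (14,10,cv); (14,11,cv); (15,6,cv); (15,11,cv); (15,12,cv); (16,10,cv); (16,11,cv); (16,12,cv); (20,2,cv); (20,17,cv); (20,19,cv); (21,10,cv); (21,17,cv); (21,18,cv); (22,12,cv); (22,18,cv); (22,19,cv); (23,17,cv); (23,18,cv); (23,19,cv)
final:
nodes: 0:V, 2:V, 3:V, 4:V, 5:V, 6:V, 7:V, 9:T, 10:V, 11:V, 12:V, 14:T, 15:T, 16:T, 17:V, 18:V, 19:V, 20:T, 21:T, 22:T, 23:T
edges: (9,2,cv); (9,3,cv); (9,4,cv); (9,6,cvk); (14,3,cv); (14,10,cv); (14,11,cv); (15,6,cv); (15,11,cv); (15,12,cv); (16,10,cv); (16,11,cv); (16,12,cv); (20,2,cv); (20,17,cv); (20,19,cv); (21,10,cv); (21,17,cv); (21,18,cv); (22,12,cv); (22,18,cv); (22,19,cv); (23,17,cv); (23,18,cv); (23,19,cv)


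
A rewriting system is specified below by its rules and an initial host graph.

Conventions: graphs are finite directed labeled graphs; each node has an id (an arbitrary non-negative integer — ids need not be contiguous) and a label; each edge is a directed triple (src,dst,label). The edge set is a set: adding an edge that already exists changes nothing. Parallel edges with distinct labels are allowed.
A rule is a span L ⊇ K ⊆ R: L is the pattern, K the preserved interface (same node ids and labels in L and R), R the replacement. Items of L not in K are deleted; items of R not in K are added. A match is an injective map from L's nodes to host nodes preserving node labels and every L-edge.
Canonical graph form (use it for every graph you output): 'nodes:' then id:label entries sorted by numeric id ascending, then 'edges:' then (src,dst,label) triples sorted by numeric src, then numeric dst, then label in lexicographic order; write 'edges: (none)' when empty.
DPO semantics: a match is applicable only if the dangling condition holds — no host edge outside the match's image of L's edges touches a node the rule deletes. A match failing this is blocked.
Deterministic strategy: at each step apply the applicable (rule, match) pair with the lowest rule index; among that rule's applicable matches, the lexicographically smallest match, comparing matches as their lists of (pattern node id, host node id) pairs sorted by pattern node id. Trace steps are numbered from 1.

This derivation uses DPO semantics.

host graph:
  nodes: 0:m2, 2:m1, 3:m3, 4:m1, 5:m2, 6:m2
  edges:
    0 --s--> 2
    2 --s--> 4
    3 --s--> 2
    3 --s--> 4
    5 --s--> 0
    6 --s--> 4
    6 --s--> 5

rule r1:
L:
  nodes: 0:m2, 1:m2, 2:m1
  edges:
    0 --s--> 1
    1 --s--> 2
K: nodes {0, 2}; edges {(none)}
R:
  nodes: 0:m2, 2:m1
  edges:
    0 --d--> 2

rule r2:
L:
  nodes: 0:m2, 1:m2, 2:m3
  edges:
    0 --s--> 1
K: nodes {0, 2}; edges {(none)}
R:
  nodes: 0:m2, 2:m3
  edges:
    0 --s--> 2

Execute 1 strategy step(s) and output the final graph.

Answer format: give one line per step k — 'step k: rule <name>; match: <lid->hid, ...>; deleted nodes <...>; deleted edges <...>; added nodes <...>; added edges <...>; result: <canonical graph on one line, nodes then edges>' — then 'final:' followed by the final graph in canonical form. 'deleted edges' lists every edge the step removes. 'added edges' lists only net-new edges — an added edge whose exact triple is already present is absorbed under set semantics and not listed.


step 1: rule r1; match: 0->5, 1->0, 2->2; deleted nodes 0; deleted edges (0,2,s); (5,0,s); added nodes (none); added edges (5,2,d); result: nodes: 2:m1, 3:m3, 4:m1, 5:m2, 6:m2 edges: (2,4,s); (3,2,s); (3,4,s); (5,2,d); (6,4,s); (6,5,s)
final:
nodes: 2:m1, 3:m3, 4:m1, 5:m2, 6:m2
edges: (2,4,s); (3,2,s); (3,4,s); (5,2,d); (6,4,s); (6,5,s)


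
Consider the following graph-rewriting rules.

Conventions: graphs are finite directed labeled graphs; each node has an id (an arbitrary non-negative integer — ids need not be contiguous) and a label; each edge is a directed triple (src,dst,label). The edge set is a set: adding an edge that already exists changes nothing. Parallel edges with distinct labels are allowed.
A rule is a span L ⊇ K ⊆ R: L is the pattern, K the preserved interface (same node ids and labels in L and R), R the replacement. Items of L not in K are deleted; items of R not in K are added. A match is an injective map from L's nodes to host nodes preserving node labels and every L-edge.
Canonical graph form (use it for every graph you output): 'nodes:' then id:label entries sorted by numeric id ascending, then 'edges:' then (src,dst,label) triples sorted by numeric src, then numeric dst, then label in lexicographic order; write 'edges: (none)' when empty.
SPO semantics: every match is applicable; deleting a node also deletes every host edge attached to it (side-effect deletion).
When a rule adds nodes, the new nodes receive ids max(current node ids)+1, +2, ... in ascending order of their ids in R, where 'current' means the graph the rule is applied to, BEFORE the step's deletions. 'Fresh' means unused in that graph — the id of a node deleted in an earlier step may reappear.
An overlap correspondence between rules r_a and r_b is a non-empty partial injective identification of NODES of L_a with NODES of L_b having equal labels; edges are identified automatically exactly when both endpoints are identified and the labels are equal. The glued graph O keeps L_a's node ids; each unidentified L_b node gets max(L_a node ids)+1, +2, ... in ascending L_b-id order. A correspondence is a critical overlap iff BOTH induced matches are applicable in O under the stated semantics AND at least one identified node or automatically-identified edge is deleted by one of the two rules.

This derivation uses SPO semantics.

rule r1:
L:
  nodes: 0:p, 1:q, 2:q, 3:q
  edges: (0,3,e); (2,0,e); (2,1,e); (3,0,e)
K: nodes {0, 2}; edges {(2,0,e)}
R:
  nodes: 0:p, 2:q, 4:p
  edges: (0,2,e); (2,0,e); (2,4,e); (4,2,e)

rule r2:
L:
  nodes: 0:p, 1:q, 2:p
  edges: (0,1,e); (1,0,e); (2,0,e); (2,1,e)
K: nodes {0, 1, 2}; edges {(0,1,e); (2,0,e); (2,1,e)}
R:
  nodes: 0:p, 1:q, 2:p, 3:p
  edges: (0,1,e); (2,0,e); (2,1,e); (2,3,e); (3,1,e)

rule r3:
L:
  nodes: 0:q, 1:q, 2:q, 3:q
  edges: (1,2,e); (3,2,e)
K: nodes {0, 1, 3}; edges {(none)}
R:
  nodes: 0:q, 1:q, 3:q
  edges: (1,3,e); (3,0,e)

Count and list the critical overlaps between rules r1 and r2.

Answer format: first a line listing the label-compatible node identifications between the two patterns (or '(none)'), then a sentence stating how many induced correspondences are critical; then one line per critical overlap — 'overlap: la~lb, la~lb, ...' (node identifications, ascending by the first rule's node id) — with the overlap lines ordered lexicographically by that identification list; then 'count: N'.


label-compatible node identifications between L(r1) and L(r2): 0~0, 0~2, 1~1, 2~1, 3~1
7 of the induced correspondences are critical overlaps of r1 and r2.
overlap: 0~0, 1~1
overlap: 0~0, 2~1
overlap: 0~0, 3~1
overlap: 0~2, 1~1
overlap: 0~2, 3~1
overlap: 1~1
overlap: 3~1
count: 7


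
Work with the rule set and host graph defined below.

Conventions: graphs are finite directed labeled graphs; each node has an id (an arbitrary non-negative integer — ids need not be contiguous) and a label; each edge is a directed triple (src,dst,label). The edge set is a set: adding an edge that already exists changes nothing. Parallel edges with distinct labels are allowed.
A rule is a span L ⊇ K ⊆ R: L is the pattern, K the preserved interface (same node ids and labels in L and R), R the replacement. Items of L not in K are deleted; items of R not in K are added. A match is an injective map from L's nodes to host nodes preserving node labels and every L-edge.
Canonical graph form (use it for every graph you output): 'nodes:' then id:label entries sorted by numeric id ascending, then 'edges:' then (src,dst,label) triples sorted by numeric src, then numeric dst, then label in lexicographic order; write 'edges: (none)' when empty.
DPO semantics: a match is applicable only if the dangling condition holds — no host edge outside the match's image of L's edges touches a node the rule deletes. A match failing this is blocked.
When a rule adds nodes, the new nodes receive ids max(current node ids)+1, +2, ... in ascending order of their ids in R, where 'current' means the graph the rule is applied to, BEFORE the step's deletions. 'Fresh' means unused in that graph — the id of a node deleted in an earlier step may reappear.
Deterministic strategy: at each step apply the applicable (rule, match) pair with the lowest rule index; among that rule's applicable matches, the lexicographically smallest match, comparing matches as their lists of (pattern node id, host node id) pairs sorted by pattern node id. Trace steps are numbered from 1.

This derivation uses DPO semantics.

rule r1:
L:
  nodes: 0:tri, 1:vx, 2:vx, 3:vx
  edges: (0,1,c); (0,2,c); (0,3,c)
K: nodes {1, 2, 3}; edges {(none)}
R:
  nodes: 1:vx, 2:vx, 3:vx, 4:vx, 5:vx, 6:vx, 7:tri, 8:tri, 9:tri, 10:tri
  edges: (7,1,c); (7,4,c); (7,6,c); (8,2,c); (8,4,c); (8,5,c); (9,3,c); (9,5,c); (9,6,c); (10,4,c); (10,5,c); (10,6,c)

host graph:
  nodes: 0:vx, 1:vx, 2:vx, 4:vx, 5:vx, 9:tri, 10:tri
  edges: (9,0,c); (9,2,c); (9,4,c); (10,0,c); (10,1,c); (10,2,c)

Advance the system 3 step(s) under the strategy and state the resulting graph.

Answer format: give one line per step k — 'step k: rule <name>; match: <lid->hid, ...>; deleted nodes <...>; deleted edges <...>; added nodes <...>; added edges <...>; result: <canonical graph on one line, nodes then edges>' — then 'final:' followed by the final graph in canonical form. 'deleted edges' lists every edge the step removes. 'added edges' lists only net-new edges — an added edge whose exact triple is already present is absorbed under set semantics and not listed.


step 1: rule r1; match: 0->9, 1->0, 2->2, 3->4; deleted nodes 9; deleted edges (9,0,c); (9,2,c); (9,4,c); added nodes 11, 12, 13, 14, 15, 16, 17; added edges (14,0,c); (14,11,c); (14,13,c); (15,2,c); (15,11,c); (15,12,c); (16,4,c); (16,12,c); (16,13,c); (17,11,c); (17,12,c); (17,13,c); result: nodes: 0:vx, 1:vx, 2:vx, 4:vx, 5:vx, 10:tri, 11:vx, 12:vx, 13:vx, 14:tri, 15:tri, 16:tri, 17:tri edges: (10,0,c); (10,1,c); (10,2,c); (14,0,c); (14,11,c); (14,13,c); (15,2,c); (15,11,c); (15,12,c); (16,4,c); (16,12,c); (16,13,c); (17,11,c); (17,12,c); (17,13,c)
step 2: rule r1; match: 0->10, 1->0, 2->1, 3->2; deleted nodes 10; deleted edges (10,0,c); (10,1,c); (10,2,c); added nodes 18, 19, 20, 21, 22, 23, 24; added edges (21,0,c); (21,18,c); (21,20,c); (22,1,c); (22,18,c); (22,19,c); (23,2,c); (23,19,c); (23,20,c); (24,18,c); (24,19,c); (24,20,c); result: nodes: 0:vx, 1:vx, 2:vx, 4:vx, 5:vx, 11:vx, 12:vx, 13:vx, 14:tri, 15:tri, 16:tri, 17:tri, 18:vx, 19:vx, 20:vx, 21:tri, 22:tri, 23:tri, 24:tri edges: (14,0,c); (14,11,c); (14,13,c); (15,2,c); (15,11,c); (15,12,c); (16,4,c); (16,12,c); (16,13,c); (17,11,c); (17,12,c); (17,13,c); (21,0,c); (21,18,c); (21,20,c); (22,1,c); (22,18,c); (22,19,c); (23,2,c); (23,19,c); (23,20,c); (24,18,c); (24,19,c); (24,20,c)
step 3: rule r1; match: 0->14, 1->0, 2->11, 3->13; deleted nodes 14; deleted edges (14,0,c); (14,11,c); (14,13,c); added nodes 25, 26, 27, 28, 29, 30, 31; added edges (28,0,c); (28,25,c); (28,27,c); (29,11,c); (29,25,c); (29,26,c); (30,13,c); (30,26,c); (30,27,c); (31,25,c); (31,26,c); (31,27,c); result: nodes: 0:vx, 1:vx, 2:vx, 4:vx, 5:vx, 11:vx, 12:vx, 13:vx, 15:tri, 16:tri, 17:tri, 18:vx, 19:vx, 20:vx, 21:tri, 22:tri, 23:tri, 24:tri, 25:vx, 26:vx, 27:vx, 28:tri, 29:tri, 30:tri, 31:tri edges: (15,2,c); (15,11,c); (15,12,c); (16,4,c); (16,12,c); (16,13,c); (17,11,c); (17,12,c); (17,13,c); (21,0,c); (21,18,c); (21,20,c); (22,1,c); (22,18,c); (22,19,c); (23,2,c); (23,19,c); (23,20,c); (24,18,c); (24,19,c); (24,20,c); (28,0,c); (28,25,c); (28,27,c); (29,11,c); (29,25,c); (29,26,c); (30,13,c); (30,26,c); (30,27,c); (31,25,c); (31,26,c); (31,27,c)
final:
nodes: 0:vx, 1:vx, 2:vx, 4:vx, 5:vx, 11:vx, 12:vx, 13:vx, 15:tri, 16:tri, 17:tri, 18:vx, 19:vx, 20:vx, 21:tri, 22:tri, 23:tri, 24:tri, 25:vx, 26:vx, 27:vx, 28:tri, 29:tri, 30:tri, 31:tri
edges: (15,2,c); (15,11,c); (15,12,c); (16,4,c); (16,12,c); (16,13,c); (17,11,c); (17,12,c); (17,13,c); (21,0,c); (21,18,c); (21,20,c); (22,1,c); (22,18,c); (22,19,c); (23,2,c); (23,19,c); (23,20,c); (24,18,c); (24,19,c); (24,20,c); (28,0,c); (28,25,c); (28,27,c); (29,11,c); (29,25,c); (29,26,c); (30,13,c); (30,26,c); (30,27,c); (31,25,c); (31,26,c); (31,27,c)


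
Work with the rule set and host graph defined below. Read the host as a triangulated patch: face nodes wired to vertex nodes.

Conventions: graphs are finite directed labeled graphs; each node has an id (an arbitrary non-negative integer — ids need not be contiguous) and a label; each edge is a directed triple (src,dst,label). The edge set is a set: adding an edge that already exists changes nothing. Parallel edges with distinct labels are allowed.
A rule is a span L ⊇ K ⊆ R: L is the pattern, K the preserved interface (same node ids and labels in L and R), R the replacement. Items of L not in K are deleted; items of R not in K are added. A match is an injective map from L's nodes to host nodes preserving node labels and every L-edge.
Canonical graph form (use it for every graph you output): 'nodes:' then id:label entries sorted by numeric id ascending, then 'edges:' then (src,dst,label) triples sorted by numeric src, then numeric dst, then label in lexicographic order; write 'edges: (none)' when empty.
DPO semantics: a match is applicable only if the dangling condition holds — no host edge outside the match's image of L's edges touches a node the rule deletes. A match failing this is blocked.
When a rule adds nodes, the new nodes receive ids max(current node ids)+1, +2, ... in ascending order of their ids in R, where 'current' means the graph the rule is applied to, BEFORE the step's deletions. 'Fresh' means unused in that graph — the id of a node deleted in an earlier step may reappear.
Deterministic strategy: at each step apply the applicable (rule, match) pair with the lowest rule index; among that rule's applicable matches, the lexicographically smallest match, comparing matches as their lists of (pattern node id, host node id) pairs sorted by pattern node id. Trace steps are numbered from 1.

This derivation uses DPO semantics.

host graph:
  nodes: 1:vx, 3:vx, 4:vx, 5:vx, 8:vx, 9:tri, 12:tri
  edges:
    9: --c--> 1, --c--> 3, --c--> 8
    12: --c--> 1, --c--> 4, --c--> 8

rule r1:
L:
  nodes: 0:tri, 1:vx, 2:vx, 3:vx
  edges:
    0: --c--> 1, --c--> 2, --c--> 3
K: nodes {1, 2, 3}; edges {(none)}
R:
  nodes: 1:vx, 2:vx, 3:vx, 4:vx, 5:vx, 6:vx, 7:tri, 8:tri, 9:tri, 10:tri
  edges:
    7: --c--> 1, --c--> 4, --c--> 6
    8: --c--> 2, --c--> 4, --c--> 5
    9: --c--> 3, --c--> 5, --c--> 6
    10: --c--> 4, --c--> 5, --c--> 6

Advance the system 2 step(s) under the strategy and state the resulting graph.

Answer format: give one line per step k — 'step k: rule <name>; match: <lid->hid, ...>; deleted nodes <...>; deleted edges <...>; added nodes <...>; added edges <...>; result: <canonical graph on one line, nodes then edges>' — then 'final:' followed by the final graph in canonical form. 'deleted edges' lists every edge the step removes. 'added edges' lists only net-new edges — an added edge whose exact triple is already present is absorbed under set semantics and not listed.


step 1: rule r1; match: 0->9, 1->1, 2->3, 3->8; deleted nodes 9; deleted edges (9,1,c); (9,3,c); (9,8,c); added nodes 13, 14, 15, 16, 17, 18, 19; added edges (16,1,c); (16,13,c); (16,15,c); (17,3,c); (17,13,c); (17,14,c); (18,8,c); (18,14,c); (18,15,c); (19,13,c); (19,14,c); (19,15,c); result: nodes: 1:vx, 3:vx, 4:vx, 5:vx, 8:vx, 12:tri, 13:vx, 14:vx, 15:vx, 16:tri, 17:tri, 18:tri, 19:tri edges: (12,1,c); (12,4,c); (12,8,c); (16,1,c); (16,13,c); (16,15,c); (17,3,c); (17,13,c); (17,14,c); (18,8,c); (18,14,c); (18,15,c); (19,13,c); (19,14,c); (19,15,c)
step 2: rule r1; match: 0->12, 1->1, 2->4, 3->8; deleted nodes 12; deleted edges (12,1,c); (12,4,c); (12,8,c); added nodes 20, 21, 22, 23, 24, 25, 26; added edges (23,1,c); (23,20,c); (23,22,c); (24,4,c); (24,20,c); (24,21,c); (25,8,c); (25,21,c); (25,22,c); (26,20,c); (26,21,c); (26,22,c); result: nodes: 1:vx, 3:vx, 4:vx, 5:vx, 8:vx, 13:vx, 14:vx, 15:vx, 16:tri, 17:tri, 18:tri, 19:tri, 20:vx, 21:vx, 22:vx, 23:tri, 24:tri, 25:tri, 26:tri edges: (16,1,c); (16,13,c); (16,15,c); (17,3,c); (17,13,c); (17,14,c); (18,8,c); (18,14,c); (18,15,c); (19,13,c); (19,14,c); (19,15,c); (23,1,c); (23,20,c); (23,22,c); (24,4,c); (24,20,c); (24,21,c); (25,8,c); (25,21,c); (25,22,c); (26,20,c); (26,21,c); (26,22,c)
final:
nodes: 1:vx, 3:vx, 4:vx, 5:vx, 8:vx, 13:vx, 14:vx, 15:vx, 16:tri, 17:tri, 18:tri, 19:tri, 20:vx, 21:vx, 22:vx, 23:tri, 24:tri, 25:tri, 26:tri
edges: (16,1,c); (16,13,c); (16,15,c); (17,3,c); (17,13,c); (17,14,c); (18,8,c); (18,14,c); (18,15,c); (19,13,c); (19,14,c); (19,15,c); (23,1,c); (23,20,c); (23,22,c); (24,4,c); (24,20,c); (24,21,c); (25,8,c); (25,21,c); (25,22,c); (26,20,c); (26,21,c); (26,22,c)
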